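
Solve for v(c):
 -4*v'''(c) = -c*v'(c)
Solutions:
 v(c) = C1 + Integral(C2*airyai(2^(1/3)*c/2) + C3*airybi(2^(1/3)*c/2), c)


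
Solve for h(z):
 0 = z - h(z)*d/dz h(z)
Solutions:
 h(z) = -sqrt(C1 + z^2)
 h(z) = sqrt(C1 + z^2)


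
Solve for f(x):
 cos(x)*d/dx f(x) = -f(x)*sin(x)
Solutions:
 f(x) = C1*cos(x)


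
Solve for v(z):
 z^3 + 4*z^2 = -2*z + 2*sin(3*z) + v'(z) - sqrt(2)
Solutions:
 v(z) = C1 + z^4/4 + 4*z^3/3 + z^2 + sqrt(2)*z + 2*cos(3*z)/3


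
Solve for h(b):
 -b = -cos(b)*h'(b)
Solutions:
 h(b) = C1 + Integral(b/cos(b), b)


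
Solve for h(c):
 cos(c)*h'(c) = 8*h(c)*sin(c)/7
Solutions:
 h(c) = C1/cos(c)^(8/7)


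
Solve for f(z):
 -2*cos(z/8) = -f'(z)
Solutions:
 f(z) = C1 + 16*sin(z/8)


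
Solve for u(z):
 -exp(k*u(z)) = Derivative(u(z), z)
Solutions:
 u(z) = Piecewise((log(1/(C1*k + k*z))/k, Ne(k, 0)), (nan, True))
 u(z) = Piecewise((C1 - z, Eq(k, 0)), (nan, True))


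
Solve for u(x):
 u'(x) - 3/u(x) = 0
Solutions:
 u(x) = -sqrt(C1 + 6*x)
 u(x) = sqrt(C1 + 6*x)


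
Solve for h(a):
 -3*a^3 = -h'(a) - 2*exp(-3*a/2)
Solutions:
 h(a) = C1 + 3*a^4/4 + 4*exp(-3*a/2)/3


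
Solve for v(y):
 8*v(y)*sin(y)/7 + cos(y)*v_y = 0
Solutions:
 v(y) = C1*cos(y)^(8/7)


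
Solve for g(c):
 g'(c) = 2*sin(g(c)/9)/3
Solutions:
 -2*c/3 + 9*log(cos(g(c)/9) - 1)/2 - 9*log(cos(g(c)/9) + 1)/2 = C1


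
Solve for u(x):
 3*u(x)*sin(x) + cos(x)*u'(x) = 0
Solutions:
 u(x) = C1*cos(x)^3


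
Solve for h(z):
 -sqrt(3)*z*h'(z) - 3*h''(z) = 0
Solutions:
 h(z) = C1 + C2*erf(sqrt(2)*3^(3/4)*z/6)


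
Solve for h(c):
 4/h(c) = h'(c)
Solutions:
 h(c) = -sqrt(C1 + 8*c)
 h(c) = sqrt(C1 + 8*c)


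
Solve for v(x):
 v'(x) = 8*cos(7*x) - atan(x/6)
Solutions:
 v(x) = C1 - x*atan(x/6) + 3*log(x^2 + 36) + 8*sin(7*x)/7


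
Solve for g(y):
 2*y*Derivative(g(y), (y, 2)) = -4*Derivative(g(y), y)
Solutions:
 g(y) = C1 + C2/y


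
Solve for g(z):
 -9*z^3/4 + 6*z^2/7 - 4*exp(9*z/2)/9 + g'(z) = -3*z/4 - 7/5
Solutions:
 g(z) = C1 + 9*z^4/16 - 2*z^3/7 - 3*z^2/8 - 7*z/5 + 8*exp(9*z/2)/81


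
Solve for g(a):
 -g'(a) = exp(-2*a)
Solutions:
 g(a) = C1 + exp(-2*a)/2


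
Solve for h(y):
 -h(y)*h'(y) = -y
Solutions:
 h(y) = -sqrt(C1 + y^2)
 h(y) = sqrt(C1 + y^2)


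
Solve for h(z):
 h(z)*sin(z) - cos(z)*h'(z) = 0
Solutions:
 h(z) = C1/cos(z)


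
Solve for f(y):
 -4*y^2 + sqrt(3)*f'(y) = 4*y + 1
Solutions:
 f(y) = C1 + 4*sqrt(3)*y^3/9 + 2*sqrt(3)*y^2/3 + sqrt(3)*y/3


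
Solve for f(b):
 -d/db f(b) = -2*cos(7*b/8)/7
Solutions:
 f(b) = C1 + 16*sin(7*b/8)/49


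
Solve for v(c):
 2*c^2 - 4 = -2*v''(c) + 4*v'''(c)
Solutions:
 v(c) = C1 + C2*c + C3*exp(c/2) - c^4/12 - 2*c^3/3 - 3*c^2


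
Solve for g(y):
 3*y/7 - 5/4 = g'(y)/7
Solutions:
 g(y) = C1 + 3*y^2/2 - 35*y/4


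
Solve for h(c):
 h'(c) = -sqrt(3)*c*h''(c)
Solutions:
 h(c) = C1 + C2*c^(1 - sqrt(3)/3)


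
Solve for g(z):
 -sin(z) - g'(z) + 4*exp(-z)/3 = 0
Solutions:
 g(z) = C1 + cos(z) - 4*exp(-z)/3


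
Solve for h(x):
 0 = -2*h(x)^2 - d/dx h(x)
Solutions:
 h(x) = 1/(C1 + 2*x)


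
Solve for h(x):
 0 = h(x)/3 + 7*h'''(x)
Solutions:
 h(x) = C3*exp(-21^(2/3)*x/21) + (C1*sin(3^(1/6)*7^(2/3)*x/14) + C2*cos(3^(1/6)*7^(2/3)*x/14))*exp(21^(2/3)*x/42)


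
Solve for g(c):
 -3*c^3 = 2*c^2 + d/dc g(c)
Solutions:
 g(c) = C1 - 3*c^4/4 - 2*c^3/3


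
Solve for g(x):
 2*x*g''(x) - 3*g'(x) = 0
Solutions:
 g(x) = C1 + C2*x^(5/2)


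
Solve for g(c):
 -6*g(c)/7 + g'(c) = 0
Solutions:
 g(c) = C1*exp(6*c/7)


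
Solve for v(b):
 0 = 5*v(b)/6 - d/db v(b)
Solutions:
 v(b) = C1*exp(5*b/6)


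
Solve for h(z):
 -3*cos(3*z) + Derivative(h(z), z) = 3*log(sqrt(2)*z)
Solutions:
 h(z) = C1 + 3*z*log(z) - 3*z + 3*z*log(2)/2 + sin(3*z)


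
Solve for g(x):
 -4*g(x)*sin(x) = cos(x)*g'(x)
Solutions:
 g(x) = C1*cos(x)^4


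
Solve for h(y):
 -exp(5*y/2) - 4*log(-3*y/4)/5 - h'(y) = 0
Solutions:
 h(y) = C1 - 4*y*log(-y)/5 + 4*y*(-log(3) + 1 + 2*log(2))/5 - 2*exp(5*y/2)/5


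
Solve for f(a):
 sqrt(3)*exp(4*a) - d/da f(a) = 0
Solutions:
 f(a) = C1 + sqrt(3)*exp(4*a)/4


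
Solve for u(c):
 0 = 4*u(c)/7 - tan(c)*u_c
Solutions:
 u(c) = C1*sin(c)^(4/7)


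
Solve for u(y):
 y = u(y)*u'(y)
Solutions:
 u(y) = -sqrt(C1 + y^2)
 u(y) = sqrt(C1 + y^2)


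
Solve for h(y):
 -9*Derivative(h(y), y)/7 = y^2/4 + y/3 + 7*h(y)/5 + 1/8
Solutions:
 h(y) = C1*exp(-49*y/45) - 5*y^2/28 + 185*y/2058 - 23105/134456


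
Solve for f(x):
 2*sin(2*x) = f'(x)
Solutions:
 f(x) = C1 - cos(2*x)


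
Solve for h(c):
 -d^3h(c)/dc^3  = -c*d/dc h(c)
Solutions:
 h(c) = C1 + Integral(C2*airyai(c) + C3*airybi(c), c)


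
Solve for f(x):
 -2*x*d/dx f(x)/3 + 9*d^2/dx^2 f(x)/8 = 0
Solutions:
 f(x) = C1 + C2*erfi(2*sqrt(6)*x/9)


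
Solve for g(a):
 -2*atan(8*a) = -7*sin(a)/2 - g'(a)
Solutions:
 g(a) = C1 + 2*a*atan(8*a) - log(64*a^2 + 1)/8 + 7*cos(a)/2


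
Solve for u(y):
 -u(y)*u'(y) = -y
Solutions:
 u(y) = -sqrt(C1 + y^2)
 u(y) = sqrt(C1 + y^2)


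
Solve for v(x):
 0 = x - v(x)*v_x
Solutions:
 v(x) = -sqrt(C1 + x^2)
 v(x) = sqrt(C1 + x^2)


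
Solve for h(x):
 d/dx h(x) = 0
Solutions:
 h(x) = C1


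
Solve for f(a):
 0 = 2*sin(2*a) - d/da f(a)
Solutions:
 f(a) = C1 - cos(2*a)


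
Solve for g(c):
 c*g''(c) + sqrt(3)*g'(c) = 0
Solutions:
 g(c) = C1 + C2*c^(1 - sqrt(3))


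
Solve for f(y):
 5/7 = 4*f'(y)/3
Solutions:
 f(y) = C1 + 15*y/28


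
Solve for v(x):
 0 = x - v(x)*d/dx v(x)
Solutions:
 v(x) = -sqrt(C1 + x^2)
 v(x) = sqrt(C1 + x^2)


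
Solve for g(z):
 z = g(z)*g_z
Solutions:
 g(z) = -sqrt(C1 + z^2)
 g(z) = sqrt(C1 + z^2)


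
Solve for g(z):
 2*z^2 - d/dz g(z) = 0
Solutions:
 g(z) = C1 + 2*z^3/3


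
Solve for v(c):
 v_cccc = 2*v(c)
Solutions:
 v(c) = C1*exp(-2^(1/4)*c) + C2*exp(2^(1/4)*c) + C3*sin(2^(1/4)*c) + C4*cos(2^(1/4)*c)


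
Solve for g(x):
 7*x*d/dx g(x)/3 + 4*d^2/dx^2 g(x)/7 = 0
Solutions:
 g(x) = C1 + C2*erf(7*sqrt(6)*x/12)


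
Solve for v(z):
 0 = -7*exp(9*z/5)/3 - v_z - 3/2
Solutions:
 v(z) = C1 - 3*z/2 - 35*exp(9*z/5)/27


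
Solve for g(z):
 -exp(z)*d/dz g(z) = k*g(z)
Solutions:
 g(z) = C1*exp(k*exp(-z))


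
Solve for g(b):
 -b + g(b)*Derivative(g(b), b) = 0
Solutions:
 g(b) = -sqrt(C1 + b^2)
 g(b) = sqrt(C1 + b^2)


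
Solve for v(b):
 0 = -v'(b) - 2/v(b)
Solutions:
 v(b) = -sqrt(C1 - 4*b)
 v(b) = sqrt(C1 - 4*b)


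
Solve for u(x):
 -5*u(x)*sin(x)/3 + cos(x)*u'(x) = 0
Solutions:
 u(x) = C1/cos(x)^(5/3)


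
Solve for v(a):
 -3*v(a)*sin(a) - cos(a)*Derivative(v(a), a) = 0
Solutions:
 v(a) = C1*cos(a)^3


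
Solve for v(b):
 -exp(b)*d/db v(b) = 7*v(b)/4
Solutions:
 v(b) = C1*exp(7*exp(-b)/4)


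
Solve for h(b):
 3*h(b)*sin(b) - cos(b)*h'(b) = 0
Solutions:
 h(b) = C1/cos(b)^3


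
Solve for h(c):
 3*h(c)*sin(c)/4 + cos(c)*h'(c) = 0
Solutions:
 h(c) = C1*cos(c)^(3/4)


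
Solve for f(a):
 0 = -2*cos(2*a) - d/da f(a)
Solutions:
 f(a) = C1 - sin(2*a)


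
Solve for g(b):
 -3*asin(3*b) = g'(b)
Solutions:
 g(b) = C1 - 3*b*asin(3*b) - sqrt(1 - 9*b^2)


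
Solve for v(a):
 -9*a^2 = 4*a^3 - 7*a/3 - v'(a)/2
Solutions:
 v(a) = C1 + 2*a^4 + 6*a^3 - 7*a^2/3


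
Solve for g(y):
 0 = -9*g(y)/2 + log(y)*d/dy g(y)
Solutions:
 g(y) = C1*exp(9*li(y)/2)


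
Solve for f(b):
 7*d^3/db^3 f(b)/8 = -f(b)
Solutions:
 f(b) = C3*exp(-2*7^(2/3)*b/7) + (C1*sin(sqrt(3)*7^(2/3)*b/7) + C2*cos(sqrt(3)*7^(2/3)*b/7))*exp(7^(2/3)*b/7)


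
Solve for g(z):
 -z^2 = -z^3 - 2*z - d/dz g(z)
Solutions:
 g(z) = C1 - z^4/4 + z^3/3 - z^2


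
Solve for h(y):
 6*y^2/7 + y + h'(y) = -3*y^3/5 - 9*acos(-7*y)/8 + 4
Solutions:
 h(y) = C1 - 3*y^4/20 - 2*y^3/7 - y^2/2 - 9*y*acos(-7*y)/8 + 4*y - 9*sqrt(1 - 49*y^2)/56


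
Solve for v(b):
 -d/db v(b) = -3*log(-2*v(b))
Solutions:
 -Integral(1/(log(-_y) + log(2)), (_y, v(b)))/3 = C1 - b


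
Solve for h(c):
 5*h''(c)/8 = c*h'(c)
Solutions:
 h(c) = C1 + C2*erfi(2*sqrt(5)*c/5)


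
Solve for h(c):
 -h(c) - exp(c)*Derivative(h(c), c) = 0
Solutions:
 h(c) = C1*exp(exp(-c))


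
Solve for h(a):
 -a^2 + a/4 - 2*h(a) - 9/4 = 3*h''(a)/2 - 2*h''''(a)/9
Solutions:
 h(a) = C1*exp(-sqrt(6)*a*sqrt(9 + sqrt(145))/4) + C2*exp(sqrt(6)*a*sqrt(9 + sqrt(145))/4) + C3*sin(sqrt(6)*a*sqrt(-9 + sqrt(145))/4) + C4*cos(sqrt(6)*a*sqrt(-9 + sqrt(145))/4) - a^2/2 + a/8 - 3/8


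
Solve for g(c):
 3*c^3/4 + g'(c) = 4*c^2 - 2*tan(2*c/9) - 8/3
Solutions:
 g(c) = C1 - 3*c^4/16 + 4*c^3/3 - 8*c/3 + 9*log(cos(2*c/9))


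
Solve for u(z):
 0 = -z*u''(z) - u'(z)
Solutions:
 u(z) = C1 + C2*log(z)


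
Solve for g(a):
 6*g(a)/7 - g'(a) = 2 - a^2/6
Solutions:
 g(a) = C1*exp(6*a/7) - 7*a^2/36 - 49*a/108 + 1169/648


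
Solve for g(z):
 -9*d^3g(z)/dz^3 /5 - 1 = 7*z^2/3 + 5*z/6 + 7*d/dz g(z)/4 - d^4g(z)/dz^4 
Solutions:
 g(z) = C1 + C2*exp(z*(-(5*sqrt(45745) + 1091)^(1/3) - 36/(5*sqrt(45745) + 1091)^(1/3) + 12)/20)*sin(sqrt(3)*z*(-(5*sqrt(45745) + 1091)^(1/3) + 36/(5*sqrt(45745) + 1091)^(1/3))/20) + C3*exp(z*(-(5*sqrt(45745) + 1091)^(1/3) - 36/(5*sqrt(45745) + 1091)^(1/3) + 12)/20)*cos(sqrt(3)*z*(-(5*sqrt(45745) + 1091)^(1/3) + 36/(5*sqrt(45745) + 1091)^(1/3))/20) + C4*exp(z*(36/(5*sqrt(45745) + 1091)^(1/3) + 6 + (5*sqrt(45745) + 1091)^(1/3))/10) - 4*z^3/9 - 5*z^2/21 + 76*z/35


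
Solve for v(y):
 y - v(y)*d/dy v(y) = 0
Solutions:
 v(y) = -sqrt(C1 + y^2)
 v(y) = sqrt(C1 + y^2)


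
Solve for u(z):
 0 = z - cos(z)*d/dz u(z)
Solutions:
 u(z) = C1 + Integral(z/cos(z), z)


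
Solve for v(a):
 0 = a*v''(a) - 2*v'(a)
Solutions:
 v(a) = C1 + C2*a^3


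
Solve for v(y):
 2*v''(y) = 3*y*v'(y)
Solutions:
 v(y) = C1 + C2*erfi(sqrt(3)*y/2)


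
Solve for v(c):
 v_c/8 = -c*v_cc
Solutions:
 v(c) = C1 + C2*c^(7/8)


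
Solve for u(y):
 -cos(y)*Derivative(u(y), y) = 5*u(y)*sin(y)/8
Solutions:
 u(y) = C1*cos(y)^(5/8)


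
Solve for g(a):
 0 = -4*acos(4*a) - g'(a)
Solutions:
 g(a) = C1 - 4*a*acos(4*a) + sqrt(1 - 16*a^2)


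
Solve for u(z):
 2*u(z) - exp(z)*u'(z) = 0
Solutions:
 u(z) = C1*exp(-2*exp(-z))


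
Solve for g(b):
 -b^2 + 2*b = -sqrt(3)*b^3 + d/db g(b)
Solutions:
 g(b) = C1 + sqrt(3)*b^4/4 - b^3/3 + b^2


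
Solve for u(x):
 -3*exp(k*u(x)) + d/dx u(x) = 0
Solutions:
 u(x) = Piecewise((log(-1/(C1*k + 3*k*x))/k, Ne(k, 0)), (nan, True))
 u(x) = Piecewise((C1 + 3*x, Eq(k, 0)), (nan, True))


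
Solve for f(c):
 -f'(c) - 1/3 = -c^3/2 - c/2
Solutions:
 f(c) = C1 + c^4/8 + c^2/4 - c/3


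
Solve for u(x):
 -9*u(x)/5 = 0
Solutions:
 u(x) = 0


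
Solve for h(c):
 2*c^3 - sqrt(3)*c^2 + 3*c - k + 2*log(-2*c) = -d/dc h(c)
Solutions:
 h(c) = C1 - c^4/2 + sqrt(3)*c^3/3 - 3*c^2/2 + c*(k - 2*log(2) + 2) - 2*c*log(-c)


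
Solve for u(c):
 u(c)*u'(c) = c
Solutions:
 u(c) = -sqrt(C1 + c^2)
 u(c) = sqrt(C1 + c^2)


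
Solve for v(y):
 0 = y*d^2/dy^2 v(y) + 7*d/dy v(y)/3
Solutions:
 v(y) = C1 + C2/y^(4/3)


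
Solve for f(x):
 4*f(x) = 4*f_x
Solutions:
 f(x) = C1*exp(x)


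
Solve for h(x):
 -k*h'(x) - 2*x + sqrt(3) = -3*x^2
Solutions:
 h(x) = C1 + x^3/k - x^2/k + sqrt(3)*x/k


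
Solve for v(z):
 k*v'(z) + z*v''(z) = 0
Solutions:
 v(z) = C1 + z^(1 - re(k))*(C2*sin(log(z)*Abs(im(k))) + C3*cos(log(z)*im(k)))


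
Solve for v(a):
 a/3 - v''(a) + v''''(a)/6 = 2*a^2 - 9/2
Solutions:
 v(a) = C1 + C2*a + C3*exp(-sqrt(6)*a) + C4*exp(sqrt(6)*a) - a^4/6 + a^3/18 + 23*a^2/12


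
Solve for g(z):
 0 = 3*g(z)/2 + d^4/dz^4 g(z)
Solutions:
 g(z) = (C1*sin(6^(1/4)*z/2) + C2*cos(6^(1/4)*z/2))*exp(-6^(1/4)*z/2) + (C3*sin(6^(1/4)*z/2) + C4*cos(6^(1/4)*z/2))*exp(6^(1/4)*z/2)


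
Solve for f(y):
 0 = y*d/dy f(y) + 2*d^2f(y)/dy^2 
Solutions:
 f(y) = C1 + C2*erf(y/2)


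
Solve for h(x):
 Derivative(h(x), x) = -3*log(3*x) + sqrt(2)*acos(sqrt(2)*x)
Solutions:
 h(x) = C1 - 3*x*log(x) - 3*x*log(3) + 3*x + sqrt(2)*(x*acos(sqrt(2)*x) - sqrt(2)*sqrt(1 - 2*x^2)/2)


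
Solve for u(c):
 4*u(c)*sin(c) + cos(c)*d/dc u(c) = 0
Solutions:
 u(c) = C1*cos(c)^4


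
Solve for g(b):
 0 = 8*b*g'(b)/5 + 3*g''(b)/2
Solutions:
 g(b) = C1 + C2*erf(2*sqrt(30)*b/15)


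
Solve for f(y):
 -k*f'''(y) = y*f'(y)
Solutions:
 f(y) = C1 + Integral(C2*airyai(y*(-1/k)^(1/3)) + C3*airybi(y*(-1/k)^(1/3)), y)


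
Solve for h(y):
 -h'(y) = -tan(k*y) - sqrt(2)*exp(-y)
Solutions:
 h(y) = C1 - Piecewise((sqrt(2)*exp(-y) - log(tan(k*y)^2 + 1)/(2*k), Ne(k, 0)), (sqrt(2)*exp(-y), True))


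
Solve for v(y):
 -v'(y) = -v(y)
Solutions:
 v(y) = C1*exp(y)


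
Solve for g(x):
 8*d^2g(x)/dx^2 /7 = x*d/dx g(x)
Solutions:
 g(x) = C1 + C2*erfi(sqrt(7)*x/4)


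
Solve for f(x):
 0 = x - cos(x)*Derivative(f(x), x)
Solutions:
 f(x) = C1 + Integral(x/cos(x), x)


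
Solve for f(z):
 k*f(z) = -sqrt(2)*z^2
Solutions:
 f(z) = -sqrt(2)*z^2/k


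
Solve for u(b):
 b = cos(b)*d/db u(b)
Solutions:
 u(b) = C1 + Integral(b/cos(b), b)


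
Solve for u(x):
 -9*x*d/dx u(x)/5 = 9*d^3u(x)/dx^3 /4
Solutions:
 u(x) = C1 + Integral(C2*airyai(-10^(2/3)*x/5) + C3*airybi(-10^(2/3)*x/5), x)


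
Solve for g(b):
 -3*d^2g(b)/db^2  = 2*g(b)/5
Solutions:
 g(b) = C1*sin(sqrt(30)*b/15) + C2*cos(sqrt(30)*b/15)


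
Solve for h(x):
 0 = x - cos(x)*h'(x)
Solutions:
 h(x) = C1 + Integral(x/cos(x), x)


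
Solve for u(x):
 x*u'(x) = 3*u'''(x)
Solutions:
 u(x) = C1 + Integral(C2*airyai(3^(2/3)*x/3) + C3*airybi(3^(2/3)*x/3), x)


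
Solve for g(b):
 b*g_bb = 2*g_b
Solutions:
 g(b) = C1 + C2*b^3


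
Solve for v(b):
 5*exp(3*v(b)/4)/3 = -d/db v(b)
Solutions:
 v(b) = 4*log(1/(C1 + 5*b))/3 + 8*log(2)/3
 v(b) = 4*log(2^(2/3)*(-1 - sqrt(3)*I)*(1/(C1 + 5*b))^(1/3)/2)
 v(b) = 4*log(2^(2/3)*(-1 + sqrt(3)*I)*(1/(C1 + 5*b))^(1/3)/2)


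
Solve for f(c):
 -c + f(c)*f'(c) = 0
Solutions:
 f(c) = -sqrt(C1 + c^2)
 f(c) = sqrt(C1 + c^2)


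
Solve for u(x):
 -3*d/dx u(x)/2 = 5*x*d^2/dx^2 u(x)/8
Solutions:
 u(x) = C1 + C2/x^(7/5)


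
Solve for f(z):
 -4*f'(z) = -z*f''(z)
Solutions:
 f(z) = C1 + C2*z^5


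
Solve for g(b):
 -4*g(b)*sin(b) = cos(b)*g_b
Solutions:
 g(b) = C1*cos(b)^4


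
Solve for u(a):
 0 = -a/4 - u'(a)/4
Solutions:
 u(a) = C1 - a^2/2


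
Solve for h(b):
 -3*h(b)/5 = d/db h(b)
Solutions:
 h(b) = C1*exp(-3*b/5)


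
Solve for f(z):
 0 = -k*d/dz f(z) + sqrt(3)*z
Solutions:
 f(z) = C1 + sqrt(3)*z^2/(2*k)


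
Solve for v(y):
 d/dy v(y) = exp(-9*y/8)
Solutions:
 v(y) = C1 - 8*exp(-9*y/8)/9


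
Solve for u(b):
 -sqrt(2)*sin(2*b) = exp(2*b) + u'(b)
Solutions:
 u(b) = C1 - exp(2*b)/2 + sqrt(2)*cos(2*b)/2


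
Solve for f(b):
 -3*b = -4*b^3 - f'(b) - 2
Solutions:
 f(b) = C1 - b^4 + 3*b^2/2 - 2*b


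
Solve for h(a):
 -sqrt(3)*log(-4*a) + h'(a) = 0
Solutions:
 h(a) = C1 + sqrt(3)*a*log(-a) + sqrt(3)*a*(-1 + 2*log(2))


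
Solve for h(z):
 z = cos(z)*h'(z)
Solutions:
 h(z) = C1 + Integral(z/cos(z), z)


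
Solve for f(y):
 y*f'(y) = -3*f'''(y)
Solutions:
 f(y) = C1 + Integral(C2*airyai(-3^(2/3)*y/3) + C3*airybi(-3^(2/3)*y/3), y)


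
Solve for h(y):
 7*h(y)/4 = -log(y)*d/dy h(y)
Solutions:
 h(y) = C1*exp(-7*li(y)/4)


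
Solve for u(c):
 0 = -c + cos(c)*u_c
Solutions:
 u(c) = C1 + Integral(c/cos(c), c)


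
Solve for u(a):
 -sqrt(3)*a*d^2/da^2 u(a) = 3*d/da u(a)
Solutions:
 u(a) = C1 + C2*a^(1 - sqrt(3))


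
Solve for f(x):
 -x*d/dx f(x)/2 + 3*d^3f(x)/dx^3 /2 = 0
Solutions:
 f(x) = C1 + Integral(C2*airyai(3^(2/3)*x/3) + C3*airybi(3^(2/3)*x/3), x)


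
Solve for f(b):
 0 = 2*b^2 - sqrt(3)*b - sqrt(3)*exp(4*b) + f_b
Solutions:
 f(b) = C1 - 2*b^3/3 + sqrt(3)*b^2/2 + sqrt(3)*exp(4*b)/4


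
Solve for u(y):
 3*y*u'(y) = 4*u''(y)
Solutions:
 u(y) = C1 + C2*erfi(sqrt(6)*y/4)


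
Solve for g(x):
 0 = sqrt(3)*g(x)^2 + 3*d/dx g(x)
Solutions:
 g(x) = 3/(C1 + sqrt(3)*x)


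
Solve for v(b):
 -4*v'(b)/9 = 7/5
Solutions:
 v(b) = C1 - 63*b/20


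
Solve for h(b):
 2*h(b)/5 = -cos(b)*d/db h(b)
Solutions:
 h(b) = C1*(sin(b) - 1)^(1/5)/(sin(b) + 1)^(1/5)


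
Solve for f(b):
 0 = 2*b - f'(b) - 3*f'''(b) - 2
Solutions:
 f(b) = C1 + C2*sin(sqrt(3)*b/3) + C3*cos(sqrt(3)*b/3) + b^2 - 2*b


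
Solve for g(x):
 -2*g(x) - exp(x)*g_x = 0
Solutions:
 g(x) = C1*exp(2*exp(-x))


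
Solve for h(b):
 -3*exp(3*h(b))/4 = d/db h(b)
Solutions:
 h(b) = log(1/(C1 + 9*b))/3 + 2*log(2)/3
 h(b) = log((-6^(2/3) - 3*2^(2/3)*3^(1/6)*I)*(1/(C1 + 3*b))^(1/3)/6)
 h(b) = log((-6^(2/3) + 3*2^(2/3)*3^(1/6)*I)*(1/(C1 + 3*b))^(1/3)/6)


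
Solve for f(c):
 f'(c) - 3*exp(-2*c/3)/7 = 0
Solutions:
 f(c) = C1 - 9*exp(-2*c/3)/14


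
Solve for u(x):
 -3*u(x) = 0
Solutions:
 u(x) = 0


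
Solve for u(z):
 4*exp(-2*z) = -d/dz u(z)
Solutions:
 u(z) = C1 + 2*exp(-2*z)


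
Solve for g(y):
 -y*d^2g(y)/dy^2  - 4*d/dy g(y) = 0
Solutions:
 g(y) = C1 + C2/y^3


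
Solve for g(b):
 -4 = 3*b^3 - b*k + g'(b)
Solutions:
 g(b) = C1 - 3*b^4/4 + b^2*k/2 - 4*b


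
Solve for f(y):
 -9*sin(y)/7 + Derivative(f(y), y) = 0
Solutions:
 f(y) = C1 - 9*cos(y)/7


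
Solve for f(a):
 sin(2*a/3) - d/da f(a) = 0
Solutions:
 f(a) = C1 - 3*cos(2*a/3)/2


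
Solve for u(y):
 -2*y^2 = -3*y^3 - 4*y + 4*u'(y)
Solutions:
 u(y) = C1 + 3*y^4/16 - y^3/6 + y^2/2


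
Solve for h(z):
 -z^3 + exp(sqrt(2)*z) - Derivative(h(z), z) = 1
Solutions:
 h(z) = C1 - z^4/4 - z + sqrt(2)*exp(sqrt(2)*z)/2


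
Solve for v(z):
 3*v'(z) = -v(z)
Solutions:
 v(z) = C1*exp(-z/3)


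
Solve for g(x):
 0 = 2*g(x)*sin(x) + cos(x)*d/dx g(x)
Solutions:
 g(x) = C1*cos(x)^2


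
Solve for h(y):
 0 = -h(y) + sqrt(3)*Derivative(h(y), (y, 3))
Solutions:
 h(y) = C3*exp(3^(5/6)*y/3) + (C1*sin(3^(1/3)*y/2) + C2*cos(3^(1/3)*y/2))*exp(-3^(5/6)*y/6)


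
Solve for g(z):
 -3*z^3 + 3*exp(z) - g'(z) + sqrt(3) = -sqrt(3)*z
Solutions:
 g(z) = C1 - 3*z^4/4 + sqrt(3)*z^2/2 + sqrt(3)*z + 3*exp(z)


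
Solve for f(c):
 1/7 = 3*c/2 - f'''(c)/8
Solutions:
 f(c) = C1 + C2*c + C3*c^2 + c^4/2 - 4*c^3/21


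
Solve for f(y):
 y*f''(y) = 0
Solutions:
 f(y) = C1 + C2*y


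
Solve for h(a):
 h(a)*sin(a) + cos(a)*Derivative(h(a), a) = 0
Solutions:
 h(a) = C1*cos(a)


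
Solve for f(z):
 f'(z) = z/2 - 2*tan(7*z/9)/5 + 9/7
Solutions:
 f(z) = C1 + z^2/4 + 9*z/7 + 18*log(cos(7*z/9))/35


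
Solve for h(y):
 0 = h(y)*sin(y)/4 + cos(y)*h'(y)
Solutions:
 h(y) = C1*cos(y)^(1/4)


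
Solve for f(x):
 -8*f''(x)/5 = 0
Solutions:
 f(x) = C1 + C2*x


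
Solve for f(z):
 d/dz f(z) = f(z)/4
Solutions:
 f(z) = C1*exp(z/4)


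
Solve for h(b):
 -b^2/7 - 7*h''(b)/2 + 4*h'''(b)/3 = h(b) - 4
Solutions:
 h(b) = C1*exp(b*(-(8*sqrt(2634) + 535)^(1/3) - 49/(8*sqrt(2634) + 535)^(1/3) + 14)/16)*sin(sqrt(3)*b*(-(8*sqrt(2634) + 535)^(1/3) + 49/(8*sqrt(2634) + 535)^(1/3))/16) + C2*exp(b*(-(8*sqrt(2634) + 535)^(1/3) - 49/(8*sqrt(2634) + 535)^(1/3) + 14)/16)*cos(sqrt(3)*b*(-(8*sqrt(2634) + 535)^(1/3) + 49/(8*sqrt(2634) + 535)^(1/3))/16) + C3*exp(b*(49/(8*sqrt(2634) + 535)^(1/3) + 7 + (8*sqrt(2634) + 535)^(1/3))/8) - b^2/7 + 5


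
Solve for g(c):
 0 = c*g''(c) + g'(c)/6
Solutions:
 g(c) = C1 + C2*c^(5/6)


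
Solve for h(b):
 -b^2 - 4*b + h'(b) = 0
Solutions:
 h(b) = C1 + b^3/3 + 2*b^2


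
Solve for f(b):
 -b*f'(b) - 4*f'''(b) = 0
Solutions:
 f(b) = C1 + Integral(C2*airyai(-2^(1/3)*b/2) + C3*airybi(-2^(1/3)*b/2), b)


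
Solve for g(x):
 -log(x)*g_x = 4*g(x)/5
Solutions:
 g(x) = C1*exp(-4*li(x)/5)


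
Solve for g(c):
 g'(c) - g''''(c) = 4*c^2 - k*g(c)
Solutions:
 g(c) = C1*exp(c*Piecewise((-sqrt(-(-1)^(1/3))/2 - sqrt(-2/sqrt(-(-1)^(1/3)) + (-1)^(1/3))/2, Eq(k, 0)), (-sqrt(-2*k/(3*(sqrt(k^3/27 + 1/256) + 1/16)^(1/3)) + 2*(sqrt(k^3/27 + 1/256) + 1/16)^(1/3))/2 - sqrt(2*k/(3*(sqrt(k^3/27 + 1/256) + 1/16)^(1/3)) - 2*(sqrt(k^3/27 + 1/256) + 1/16)^(1/3) - 2/sqrt(-2*k/(3*(sqrt(k^3/27 + 1/256) + 1/16)^(1/3)) + 2*(sqrt(k^3/27 + 1/256) + 1/16)^(1/3)))/2, True))) + C2*exp(c*Piecewise((sqrt(-(-1)^(1/3))/2 + sqrt((-1)^(1/3) + 2/sqrt(-(-1)^(1/3)))/2, Eq(k, 0)), (sqrt(-2*k/(3*(sqrt(k^3/27 + 1/256) + 1/16)^(1/3)) + 2*(sqrt(k^3/27 + 1/256) + 1/16)^(1/3))/2 + sqrt(2*k/(3*(sqrt(k^3/27 + 1/256) + 1/16)^(1/3)) - 2*(sqrt(k^3/27 + 1/256) + 1/16)^(1/3) + 2/sqrt(-2*k/(3*(sqrt(k^3/27 + 1/256) + 1/16)^(1/3)) + 2*(sqrt(k^3/27 + 1/256) + 1/16)^(1/3)))/2, True))) + C3*exp(c*Piecewise((-sqrt((-1)^(1/3) + 2/sqrt(-(-1)^(1/3)))/2 + sqrt(-(-1)^(1/3))/2, Eq(k, 0)), (sqrt(-2*k/(3*(sqrt(k^3/27 + 1/256) + 1/16)^(1/3)) + 2*(sqrt(k^3/27 + 1/256) + 1/16)^(1/3))/2 - sqrt(2*k/(3*(sqrt(k^3/27 + 1/256) + 1/16)^(1/3)) - 2*(sqrt(k^3/27 + 1/256) + 1/16)^(1/3) + 2/sqrt(-2*k/(3*(sqrt(k^3/27 + 1/256) + 1/16)^(1/3)) + 2*(sqrt(k^3/27 + 1/256) + 1/16)^(1/3)))/2, True))) + C4*exp(c*Piecewise((sqrt(-2/sqrt(-(-1)^(1/3)) + (-1)^(1/3))/2 - sqrt(-(-1)^(1/3))/2, Eq(k, 0)), (-sqrt(-2*k/(3*(sqrt(k^3/27 + 1/256) + 1/16)^(1/3)) + 2*(sqrt(k^3/27 + 1/256) + 1/16)^(1/3))/2 + sqrt(2*k/(3*(sqrt(k^3/27 + 1/256) + 1/16)^(1/3)) - 2*(sqrt(k^3/27 + 1/256) + 1/16)^(1/3) - 2/sqrt(-2*k/(3*(sqrt(k^3/27 + 1/256) + 1/16)^(1/3)) + 2*(sqrt(k^3/27 + 1/256) + 1/16)^(1/3)))/2, True))) + 4*c^2/k - 8*c/k^2 + 8/k^3


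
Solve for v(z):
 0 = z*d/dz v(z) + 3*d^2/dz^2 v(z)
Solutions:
 v(z) = C1 + C2*erf(sqrt(6)*z/6)


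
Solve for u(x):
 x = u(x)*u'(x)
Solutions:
 u(x) = -sqrt(C1 + x^2)
 u(x) = sqrt(C1 + x^2)


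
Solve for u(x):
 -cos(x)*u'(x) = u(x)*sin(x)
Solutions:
 u(x) = C1*cos(x)


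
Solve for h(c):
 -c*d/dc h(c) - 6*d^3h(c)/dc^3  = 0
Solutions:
 h(c) = C1 + Integral(C2*airyai(-6^(2/3)*c/6) + C3*airybi(-6^(2/3)*c/6), c)


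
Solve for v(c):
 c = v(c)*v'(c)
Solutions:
 v(c) = -sqrt(C1 + c^2)
 v(c) = sqrt(C1 + c^2)


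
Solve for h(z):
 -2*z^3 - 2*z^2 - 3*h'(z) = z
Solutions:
 h(z) = C1 - z^4/6 - 2*z^3/9 - z^2/6


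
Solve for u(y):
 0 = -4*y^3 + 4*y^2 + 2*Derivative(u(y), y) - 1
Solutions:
 u(y) = C1 + y^4/2 - 2*y^3/3 + y/2


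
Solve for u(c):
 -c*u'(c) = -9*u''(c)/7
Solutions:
 u(c) = C1 + C2*erfi(sqrt(14)*c/6)


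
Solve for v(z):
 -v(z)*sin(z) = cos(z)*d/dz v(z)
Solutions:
 v(z) = C1*cos(z)


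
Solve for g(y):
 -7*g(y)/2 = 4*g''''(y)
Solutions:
 g(y) = (C1*sin(2^(3/4)*7^(1/4)*y/4) + C2*cos(2^(3/4)*7^(1/4)*y/4))*exp(-2^(3/4)*7^(1/4)*y/4) + (C3*sin(2^(3/4)*7^(1/4)*y/4) + C4*cos(2^(3/4)*7^(1/4)*y/4))*exp(2^(3/4)*7^(1/4)*y/4)


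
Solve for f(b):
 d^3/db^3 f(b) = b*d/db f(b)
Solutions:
 f(b) = C1 + Integral(C2*airyai(b) + C3*airybi(b), b)


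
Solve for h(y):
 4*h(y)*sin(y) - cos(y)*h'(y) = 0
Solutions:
 h(y) = C1/cos(y)^4


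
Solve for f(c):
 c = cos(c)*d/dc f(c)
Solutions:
 f(c) = C1 + Integral(c/cos(c), c)


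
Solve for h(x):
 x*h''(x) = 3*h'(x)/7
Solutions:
 h(x) = C1 + C2*x^(10/7)


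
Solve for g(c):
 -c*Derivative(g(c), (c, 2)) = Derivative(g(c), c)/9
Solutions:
 g(c) = C1 + C2*c^(8/9)


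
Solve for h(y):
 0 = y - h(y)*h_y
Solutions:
 h(y) = -sqrt(C1 + y^2)
 h(y) = sqrt(C1 + y^2)


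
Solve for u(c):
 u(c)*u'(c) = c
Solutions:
 u(c) = -sqrt(C1 + c^2)
 u(c) = sqrt(C1 + c^2)


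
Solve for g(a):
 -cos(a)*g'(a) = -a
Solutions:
 g(a) = C1 + Integral(a/cos(a), a)


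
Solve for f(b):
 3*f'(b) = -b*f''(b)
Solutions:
 f(b) = C1 + C2/b^2


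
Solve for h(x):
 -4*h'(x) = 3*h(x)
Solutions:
 h(x) = C1*exp(-3*x/4)


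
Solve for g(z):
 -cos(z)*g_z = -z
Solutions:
 g(z) = C1 + Integral(z/cos(z), z)


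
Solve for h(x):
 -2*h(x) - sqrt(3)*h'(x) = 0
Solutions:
 h(x) = C1*exp(-2*sqrt(3)*x/3)


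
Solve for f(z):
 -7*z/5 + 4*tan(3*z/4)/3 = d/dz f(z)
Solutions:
 f(z) = C1 - 7*z^2/10 - 16*log(cos(3*z/4))/9


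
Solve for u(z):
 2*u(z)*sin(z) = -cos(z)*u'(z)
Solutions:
 u(z) = C1*cos(z)^2


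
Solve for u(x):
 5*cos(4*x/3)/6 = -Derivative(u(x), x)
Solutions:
 u(x) = C1 - 5*sin(4*x/3)/8


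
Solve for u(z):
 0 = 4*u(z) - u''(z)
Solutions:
 u(z) = C1*exp(-2*z) + C2*exp(2*z)


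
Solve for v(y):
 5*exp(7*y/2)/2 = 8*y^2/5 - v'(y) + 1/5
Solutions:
 v(y) = C1 + 8*y^3/15 + y/5 - 5*exp(7*y/2)/7


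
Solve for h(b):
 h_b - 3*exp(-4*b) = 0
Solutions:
 h(b) = C1 - 3*exp(-4*b)/4


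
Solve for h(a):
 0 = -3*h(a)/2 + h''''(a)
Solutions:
 h(a) = C1*exp(-2^(3/4)*3^(1/4)*a/2) + C2*exp(2^(3/4)*3^(1/4)*a/2) + C3*sin(2^(3/4)*3^(1/4)*a/2) + C4*cos(2^(3/4)*3^(1/4)*a/2)


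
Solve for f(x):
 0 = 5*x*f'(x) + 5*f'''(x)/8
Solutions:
 f(x) = C1 + Integral(C2*airyai(-2*x) + C3*airybi(-2*x), x)


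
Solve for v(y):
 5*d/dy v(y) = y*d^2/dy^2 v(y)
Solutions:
 v(y) = C1 + C2*y^6


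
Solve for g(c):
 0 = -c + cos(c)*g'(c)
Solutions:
 g(c) = C1 + Integral(c/cos(c), c)


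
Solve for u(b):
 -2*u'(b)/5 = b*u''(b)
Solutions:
 u(b) = C1 + C2*b^(3/5)


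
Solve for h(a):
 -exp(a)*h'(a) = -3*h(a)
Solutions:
 h(a) = C1*exp(-3*exp(-a))


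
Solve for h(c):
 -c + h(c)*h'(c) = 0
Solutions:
 h(c) = -sqrt(C1 + c^2)
 h(c) = sqrt(C1 + c^2)


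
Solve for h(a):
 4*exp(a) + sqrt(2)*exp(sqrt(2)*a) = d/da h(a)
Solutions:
 h(a) = C1 + 4*exp(a) + exp(sqrt(2)*a)


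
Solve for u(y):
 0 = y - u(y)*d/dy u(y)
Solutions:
 u(y) = -sqrt(C1 + y^2)
 u(y) = sqrt(C1 + y^2)


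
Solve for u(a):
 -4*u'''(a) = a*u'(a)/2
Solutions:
 u(a) = C1 + Integral(C2*airyai(-a/2) + C3*airybi(-a/2), a)


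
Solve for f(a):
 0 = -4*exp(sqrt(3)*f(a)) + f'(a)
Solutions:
 f(a) = sqrt(3)*(2*log(-1/(C1 + 4*a)) - log(3))/6


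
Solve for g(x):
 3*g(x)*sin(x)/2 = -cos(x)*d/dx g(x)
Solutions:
 g(x) = C1*cos(x)^(3/2)


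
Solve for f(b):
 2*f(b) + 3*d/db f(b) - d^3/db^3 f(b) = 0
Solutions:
 f(b) = C3*exp(2*b) + (C1 + C2*b)*exp(-b)


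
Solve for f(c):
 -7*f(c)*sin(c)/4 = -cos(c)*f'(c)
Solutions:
 f(c) = C1/cos(c)^(7/4)


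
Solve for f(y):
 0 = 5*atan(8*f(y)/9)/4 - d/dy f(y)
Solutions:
 Integral(1/atan(8*_y/9), (_y, f(y))) = C1 + 5*y/4


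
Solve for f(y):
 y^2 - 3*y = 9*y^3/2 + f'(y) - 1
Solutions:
 f(y) = C1 - 9*y^4/8 + y^3/3 - 3*y^2/2 + y


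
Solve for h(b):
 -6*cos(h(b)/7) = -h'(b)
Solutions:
 -6*b - 7*log(sin(h(b)/7) - 1)/2 + 7*log(sin(h(b)/7) + 1)/2 = C1


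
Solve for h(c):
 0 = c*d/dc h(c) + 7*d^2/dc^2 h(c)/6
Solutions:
 h(c) = C1 + C2*erf(sqrt(21)*c/7)


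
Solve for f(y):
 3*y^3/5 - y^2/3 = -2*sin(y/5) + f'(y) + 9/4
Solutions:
 f(y) = C1 + 3*y^4/20 - y^3/9 - 9*y/4 - 10*cos(y/5)


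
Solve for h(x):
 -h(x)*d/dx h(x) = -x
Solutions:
 h(x) = -sqrt(C1 + x^2)
 h(x) = sqrt(C1 + x^2)


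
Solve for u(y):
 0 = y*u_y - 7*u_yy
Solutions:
 u(y) = C1 + C2*erfi(sqrt(14)*y/14)


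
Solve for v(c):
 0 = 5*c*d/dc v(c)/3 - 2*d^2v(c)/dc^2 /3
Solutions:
 v(c) = C1 + C2*erfi(sqrt(5)*c/2)


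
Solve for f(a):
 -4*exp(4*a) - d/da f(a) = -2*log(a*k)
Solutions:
 f(a) = C1 + 2*a*log(a*k) - 2*a - exp(4*a)


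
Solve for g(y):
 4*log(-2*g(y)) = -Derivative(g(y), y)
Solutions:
 Integral(1/(log(-_y) + log(2)), (_y, g(y)))/4 = C1 - y


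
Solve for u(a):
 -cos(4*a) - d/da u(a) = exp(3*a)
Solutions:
 u(a) = C1 - exp(3*a)/3 - sin(4*a)/4


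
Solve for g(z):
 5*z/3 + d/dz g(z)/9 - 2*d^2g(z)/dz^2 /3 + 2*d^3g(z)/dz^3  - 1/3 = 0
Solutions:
 g(z) = C1 - 15*z^2/2 - 87*z + (C2*sin(z/6) + C3*cos(z/6))*exp(z/6)


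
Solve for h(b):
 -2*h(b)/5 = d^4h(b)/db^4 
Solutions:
 h(b) = (C1*sin(10^(3/4)*b/10) + C2*cos(10^(3/4)*b/10))*exp(-10^(3/4)*b/10) + (C3*sin(10^(3/4)*b/10) + C4*cos(10^(3/4)*b/10))*exp(10^(3/4)*b/10)


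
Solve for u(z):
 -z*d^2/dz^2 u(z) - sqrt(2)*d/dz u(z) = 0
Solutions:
 u(z) = C1 + C2*z^(1 - sqrt(2))


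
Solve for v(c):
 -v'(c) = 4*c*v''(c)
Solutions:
 v(c) = C1 + C2*c^(3/4)


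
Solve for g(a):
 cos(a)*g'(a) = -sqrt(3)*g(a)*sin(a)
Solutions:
 g(a) = C1*cos(a)^(sqrt(3))


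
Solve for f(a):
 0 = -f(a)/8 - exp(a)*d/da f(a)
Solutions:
 f(a) = C1*exp(exp(-a)/8)


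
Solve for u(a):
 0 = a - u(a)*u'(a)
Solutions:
 u(a) = -sqrt(C1 + a^2)
 u(a) = sqrt(C1 + a^2)


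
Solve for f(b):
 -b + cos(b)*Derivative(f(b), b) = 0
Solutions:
 f(b) = C1 + Integral(b/cos(b), b)


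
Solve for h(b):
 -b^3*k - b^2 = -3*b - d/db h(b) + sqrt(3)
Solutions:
 h(b) = C1 + b^4*k/4 + b^3/3 - 3*b^2/2 + sqrt(3)*b


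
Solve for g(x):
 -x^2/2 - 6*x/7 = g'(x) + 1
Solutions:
 g(x) = C1 - x^3/6 - 3*x^2/7 - x


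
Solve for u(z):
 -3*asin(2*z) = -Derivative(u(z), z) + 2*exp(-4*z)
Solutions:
 u(z) = C1 + 3*z*asin(2*z) + 3*sqrt(1 - 4*z^2)/2 - exp(-4*z)/2


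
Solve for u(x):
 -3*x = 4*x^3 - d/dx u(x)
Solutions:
 u(x) = C1 + x^4 + 3*x^2/2


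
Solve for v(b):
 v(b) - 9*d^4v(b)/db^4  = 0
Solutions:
 v(b) = C1*exp(-sqrt(3)*b/3) + C2*exp(sqrt(3)*b/3) + C3*sin(sqrt(3)*b/3) + C4*cos(sqrt(3)*b/3)


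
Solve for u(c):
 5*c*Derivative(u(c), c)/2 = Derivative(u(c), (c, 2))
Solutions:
 u(c) = C1 + C2*erfi(sqrt(5)*c/2)


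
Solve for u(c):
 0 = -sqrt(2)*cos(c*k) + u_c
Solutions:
 u(c) = C1 + sqrt(2)*sin(c*k)/k


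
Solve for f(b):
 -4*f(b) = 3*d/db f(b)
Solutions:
 f(b) = C1*exp(-4*b/3)


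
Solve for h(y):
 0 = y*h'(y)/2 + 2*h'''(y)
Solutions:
 h(y) = C1 + Integral(C2*airyai(-2^(1/3)*y/2) + C3*airybi(-2^(1/3)*y/2), y)


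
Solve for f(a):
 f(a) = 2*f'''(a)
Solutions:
 f(a) = C3*exp(2^(2/3)*a/2) + (C1*sin(2^(2/3)*sqrt(3)*a/4) + C2*cos(2^(2/3)*sqrt(3)*a/4))*exp(-2^(2/3)*a/4)


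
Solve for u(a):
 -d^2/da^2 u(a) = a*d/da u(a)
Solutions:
 u(a) = C1 + C2*erf(sqrt(2)*a/2)


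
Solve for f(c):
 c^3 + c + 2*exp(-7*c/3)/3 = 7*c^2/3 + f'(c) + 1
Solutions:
 f(c) = C1 + c^4/4 - 7*c^3/9 + c^2/2 - c - 2*exp(-7*c/3)/7


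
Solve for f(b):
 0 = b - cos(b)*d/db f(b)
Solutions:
 f(b) = C1 + Integral(b/cos(b), b)


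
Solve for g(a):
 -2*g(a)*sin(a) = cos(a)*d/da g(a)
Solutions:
 g(a) = C1*cos(a)^2


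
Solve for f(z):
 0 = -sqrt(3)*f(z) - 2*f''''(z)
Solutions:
 f(z) = (C1*sin(2^(1/4)*3^(1/8)*z/2) + C2*cos(2^(1/4)*3^(1/8)*z/2))*exp(-2^(1/4)*3^(1/8)*z/2) + (C3*sin(2^(1/4)*3^(1/8)*z/2) + C4*cos(2^(1/4)*3^(1/8)*z/2))*exp(2^(1/4)*3^(1/8)*z/2)


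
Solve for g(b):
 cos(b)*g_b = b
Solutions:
 g(b) = C1 + Integral(b/cos(b), b)


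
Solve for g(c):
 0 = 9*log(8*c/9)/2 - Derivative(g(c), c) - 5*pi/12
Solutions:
 g(c) = C1 + 9*c*log(c)/2 - 9*c*log(3) - 9*c/2 - 5*pi*c/12 + 27*c*log(2)/2


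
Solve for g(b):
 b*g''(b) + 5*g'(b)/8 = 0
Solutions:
 g(b) = C1 + C2*b^(3/8)


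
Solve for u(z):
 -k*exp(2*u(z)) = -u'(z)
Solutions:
 u(z) = log(-sqrt(-1/(C1 + k*z))) - log(2)/2
 u(z) = log(-1/(C1 + k*z))/2 - log(2)/2


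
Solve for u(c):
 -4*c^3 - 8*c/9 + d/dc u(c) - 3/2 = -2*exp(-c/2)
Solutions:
 u(c) = C1 + c^4 + 4*c^2/9 + 3*c/2 + 4*exp(-c/2)


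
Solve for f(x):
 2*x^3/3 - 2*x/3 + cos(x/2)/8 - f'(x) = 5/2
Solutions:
 f(x) = C1 + x^4/6 - x^2/3 - 5*x/2 + sin(x/2)/4


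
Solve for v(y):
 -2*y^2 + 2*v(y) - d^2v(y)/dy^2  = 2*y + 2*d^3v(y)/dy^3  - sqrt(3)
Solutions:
 v(y) = C1*exp(-y*((6*sqrt(318) + 107)^(-1/3) + 2 + (6*sqrt(318) + 107)^(1/3))/12)*sin(sqrt(3)*y*(-(6*sqrt(318) + 107)^(1/3) + (6*sqrt(318) + 107)^(-1/3))/12) + C2*exp(-y*((6*sqrt(318) + 107)^(-1/3) + 2 + (6*sqrt(318) + 107)^(1/3))/12)*cos(sqrt(3)*y*(-(6*sqrt(318) + 107)^(1/3) + (6*sqrt(318) + 107)^(-1/3))/12) + C3*exp(y*(-1 + (6*sqrt(318) + 107)^(-1/3) + (6*sqrt(318) + 107)^(1/3))/6) + y^2 + y - sqrt(3)/2 + 1


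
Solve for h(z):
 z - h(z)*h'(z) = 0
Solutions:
 h(z) = -sqrt(C1 + z^2)
 h(z) = sqrt(C1 + z^2)


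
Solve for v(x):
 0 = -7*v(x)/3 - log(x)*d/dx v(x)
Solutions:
 v(x) = C1*exp(-7*li(x)/3)


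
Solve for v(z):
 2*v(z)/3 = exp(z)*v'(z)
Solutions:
 v(z) = C1*exp(-2*exp(-z)/3)


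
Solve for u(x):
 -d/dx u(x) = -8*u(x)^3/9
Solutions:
 u(x) = -3*sqrt(2)*sqrt(-1/(C1 + 8*x))/2
 u(x) = 3*sqrt(2)*sqrt(-1/(C1 + 8*x))/2


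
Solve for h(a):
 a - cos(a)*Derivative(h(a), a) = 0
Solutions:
 h(a) = C1 + Integral(a/cos(a), a)


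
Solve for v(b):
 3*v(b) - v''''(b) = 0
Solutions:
 v(b) = C1*exp(-3^(1/4)*b) + C2*exp(3^(1/4)*b) + C3*sin(3^(1/4)*b) + C4*cos(3^(1/4)*b)


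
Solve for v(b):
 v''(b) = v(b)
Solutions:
 v(b) = C1*exp(-b) + C2*exp(b)


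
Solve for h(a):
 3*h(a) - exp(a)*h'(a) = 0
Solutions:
 h(a) = C1*exp(-3*exp(-a))


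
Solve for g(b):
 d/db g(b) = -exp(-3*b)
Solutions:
 g(b) = C1 + exp(-3*b)/3


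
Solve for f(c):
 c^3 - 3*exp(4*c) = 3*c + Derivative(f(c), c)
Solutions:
 f(c) = C1 + c^4/4 - 3*c^2/2 - 3*exp(4*c)/4


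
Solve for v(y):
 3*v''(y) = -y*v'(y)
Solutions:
 v(y) = C1 + C2*erf(sqrt(6)*y/6)


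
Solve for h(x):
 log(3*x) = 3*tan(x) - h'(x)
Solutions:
 h(x) = C1 - x*log(x) - x*log(3) + x - 3*log(cos(x))


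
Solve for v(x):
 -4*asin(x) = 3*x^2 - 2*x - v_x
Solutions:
 v(x) = C1 + x^3 - x^2 + 4*x*asin(x) + 4*sqrt(1 - x^2)


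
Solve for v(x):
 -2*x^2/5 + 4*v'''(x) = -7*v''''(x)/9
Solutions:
 v(x) = C1 + C2*x + C3*x^2 + C4*exp(-36*x/7) + x^5/600 - 7*x^4/4320 + 49*x^3/38880


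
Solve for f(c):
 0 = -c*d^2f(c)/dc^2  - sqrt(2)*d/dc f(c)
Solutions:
 f(c) = C1 + C2*c^(1 - sqrt(2))


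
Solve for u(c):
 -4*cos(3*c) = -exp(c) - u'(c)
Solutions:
 u(c) = C1 - exp(c) + 4*sin(3*c)/3


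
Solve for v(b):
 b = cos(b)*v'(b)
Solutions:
 v(b) = C1 + Integral(b/cos(b), b)


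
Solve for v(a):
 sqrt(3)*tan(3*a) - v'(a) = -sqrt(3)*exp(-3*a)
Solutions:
 v(a) = C1 + sqrt(3)*log(tan(3*a)^2 + 1)/6 - sqrt(3)*exp(-3*a)/3


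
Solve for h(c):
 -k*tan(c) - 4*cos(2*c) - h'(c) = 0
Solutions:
 h(c) = C1 + k*log(cos(c)) - 2*sin(2*c)


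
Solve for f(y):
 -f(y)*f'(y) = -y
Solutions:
 f(y) = -sqrt(C1 + y^2)
 f(y) = sqrt(C1 + y^2)


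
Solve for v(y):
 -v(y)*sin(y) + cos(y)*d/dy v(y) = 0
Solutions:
 v(y) = C1/cos(y)


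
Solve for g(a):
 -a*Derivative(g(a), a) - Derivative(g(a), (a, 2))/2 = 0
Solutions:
 g(a) = C1 + C2*erf(a)


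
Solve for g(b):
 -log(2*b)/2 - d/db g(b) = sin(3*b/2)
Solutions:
 g(b) = C1 - b*log(b)/2 - b*log(2)/2 + b/2 + 2*cos(3*b/2)/3


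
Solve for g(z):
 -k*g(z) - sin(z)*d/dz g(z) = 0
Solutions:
 g(z) = C1*exp(k*(-log(cos(z) - 1) + log(cos(z) + 1))/2)


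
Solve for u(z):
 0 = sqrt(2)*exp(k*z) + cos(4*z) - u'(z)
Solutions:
 u(z) = C1 + sin(4*z)/4 + sqrt(2)*exp(k*z)/k


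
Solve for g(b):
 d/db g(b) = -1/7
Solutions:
 g(b) = C1 - b/7


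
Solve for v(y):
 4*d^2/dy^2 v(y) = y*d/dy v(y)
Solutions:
 v(y) = C1 + C2*erfi(sqrt(2)*y/4)


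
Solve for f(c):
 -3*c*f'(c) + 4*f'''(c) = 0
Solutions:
 f(c) = C1 + Integral(C2*airyai(6^(1/3)*c/2) + C3*airybi(6^(1/3)*c/2), c)


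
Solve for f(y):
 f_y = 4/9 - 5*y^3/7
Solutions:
 f(y) = C1 - 5*y^4/28 + 4*y/9


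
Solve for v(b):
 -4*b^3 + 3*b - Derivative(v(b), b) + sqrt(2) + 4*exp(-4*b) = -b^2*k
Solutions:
 v(b) = C1 - b^4 + b^3*k/3 + 3*b^2/2 + sqrt(2)*b - exp(-4*b)


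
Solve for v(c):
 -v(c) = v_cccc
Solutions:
 v(c) = (C1*sin(sqrt(2)*c/2) + C2*cos(sqrt(2)*c/2))*exp(-sqrt(2)*c/2) + (C3*sin(sqrt(2)*c/2) + C4*cos(sqrt(2)*c/2))*exp(sqrt(2)*c/2)


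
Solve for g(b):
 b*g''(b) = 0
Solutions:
 g(b) = C1 + C2*b


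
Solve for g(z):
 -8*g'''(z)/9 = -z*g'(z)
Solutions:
 g(z) = C1 + Integral(C2*airyai(3^(2/3)*z/2) + C3*airybi(3^(2/3)*z/2), z)


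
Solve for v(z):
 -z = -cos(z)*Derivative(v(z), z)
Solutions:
 v(z) = C1 + Integral(z/cos(z), z)


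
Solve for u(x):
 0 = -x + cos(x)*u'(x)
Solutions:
 u(x) = C1 + Integral(x/cos(x), x)


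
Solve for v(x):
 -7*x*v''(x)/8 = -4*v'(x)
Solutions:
 v(x) = C1 + C2*x^(39/7)


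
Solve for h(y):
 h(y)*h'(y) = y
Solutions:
 h(y) = -sqrt(C1 + y^2)
 h(y) = sqrt(C1 + y^2)


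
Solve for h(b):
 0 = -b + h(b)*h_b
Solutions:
 h(b) = -sqrt(C1 + b^2)
 h(b) = sqrt(C1 + b^2)


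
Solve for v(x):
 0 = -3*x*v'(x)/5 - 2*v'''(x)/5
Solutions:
 v(x) = C1 + Integral(C2*airyai(-2^(2/3)*3^(1/3)*x/2) + C3*airybi(-2^(2/3)*3^(1/3)*x/2), x)


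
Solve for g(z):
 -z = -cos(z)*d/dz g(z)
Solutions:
 g(z) = C1 + Integral(z/cos(z), z)


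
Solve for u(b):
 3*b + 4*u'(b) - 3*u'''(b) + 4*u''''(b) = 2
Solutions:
 u(b) = C1 + C2*exp(b*((8*sqrt(15) + 31)^(-1/3) + 2 + (8*sqrt(15) + 31)^(1/3))/8)*sin(sqrt(3)*b*(-(8*sqrt(15) + 31)^(1/3) + (8*sqrt(15) + 31)^(-1/3))/8) + C3*exp(b*((8*sqrt(15) + 31)^(-1/3) + 2 + (8*sqrt(15) + 31)^(1/3))/8)*cos(sqrt(3)*b*(-(8*sqrt(15) + 31)^(1/3) + (8*sqrt(15) + 31)^(-1/3))/8) + C4*exp(b*(-(8*sqrt(15) + 31)^(1/3) - 1/(8*sqrt(15) + 31)^(1/3) + 1)/4) - 3*b^2/8 + b/2


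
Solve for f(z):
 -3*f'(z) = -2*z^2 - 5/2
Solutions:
 f(z) = C1 + 2*z^3/9 + 5*z/6


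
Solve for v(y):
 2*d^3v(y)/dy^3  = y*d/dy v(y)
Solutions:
 v(y) = C1 + Integral(C2*airyai(2^(2/3)*y/2) + C3*airybi(2^(2/3)*y/2), y)


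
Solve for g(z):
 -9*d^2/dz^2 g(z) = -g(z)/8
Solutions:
 g(z) = C1*exp(-sqrt(2)*z/12) + C2*exp(sqrt(2)*z/12)


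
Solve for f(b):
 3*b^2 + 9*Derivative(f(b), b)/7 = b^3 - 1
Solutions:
 f(b) = C1 + 7*b^4/36 - 7*b^3/9 - 7*b/9


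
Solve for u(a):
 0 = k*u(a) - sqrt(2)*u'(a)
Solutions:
 u(a) = C1*exp(sqrt(2)*a*k/2)


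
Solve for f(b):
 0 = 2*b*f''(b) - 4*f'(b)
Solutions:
 f(b) = C1 + C2*b^3


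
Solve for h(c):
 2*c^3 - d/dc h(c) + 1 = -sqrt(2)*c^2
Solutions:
 h(c) = C1 + c^4/2 + sqrt(2)*c^3/3 + c


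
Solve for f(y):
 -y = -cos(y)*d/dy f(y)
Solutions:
 f(y) = C1 + Integral(y/cos(y), y)


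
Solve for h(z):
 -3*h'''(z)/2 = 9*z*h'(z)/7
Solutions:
 h(z) = C1 + Integral(C2*airyai(-6^(1/3)*7^(2/3)*z/7) + C3*airybi(-6^(1/3)*7^(2/3)*z/7), z)


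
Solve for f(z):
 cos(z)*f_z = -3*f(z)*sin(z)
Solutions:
 f(z) = C1*cos(z)^3


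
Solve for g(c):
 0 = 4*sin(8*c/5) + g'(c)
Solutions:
 g(c) = C1 + 5*cos(8*c/5)/2


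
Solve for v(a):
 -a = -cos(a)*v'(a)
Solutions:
 v(a) = C1 + Integral(a/cos(a), a)


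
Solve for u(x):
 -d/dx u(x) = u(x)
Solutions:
 u(x) = C1*exp(-x)


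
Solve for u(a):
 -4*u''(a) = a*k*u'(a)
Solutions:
 u(a) = Piecewise((-sqrt(2)*sqrt(pi)*C1*erf(sqrt(2)*a*sqrt(k)/4)/sqrt(k) - C2, (k > 0) | (k < 0)), (-C1*a - C2, True))


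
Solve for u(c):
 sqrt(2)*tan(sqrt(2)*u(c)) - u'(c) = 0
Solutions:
 u(c) = sqrt(2)*(pi - asin(C1*exp(2*c)))/2
 u(c) = sqrt(2)*asin(C1*exp(2*c))/2


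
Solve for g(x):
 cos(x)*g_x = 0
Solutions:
 g(x) = C1


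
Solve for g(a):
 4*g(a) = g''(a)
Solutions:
 g(a) = C1*exp(-2*a) + C2*exp(2*a)


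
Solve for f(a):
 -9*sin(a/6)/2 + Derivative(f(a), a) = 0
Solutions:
 f(a) = C1 - 27*cos(a/6)


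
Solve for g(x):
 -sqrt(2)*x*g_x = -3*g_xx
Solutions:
 g(x) = C1 + C2*erfi(2^(3/4)*sqrt(3)*x/6)


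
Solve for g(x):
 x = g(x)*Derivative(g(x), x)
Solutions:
 g(x) = -sqrt(C1 + x^2)
 g(x) = sqrt(C1 + x^2)


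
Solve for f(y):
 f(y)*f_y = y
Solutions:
 f(y) = -sqrt(C1 + y^2)
 f(y) = sqrt(C1 + y^2)


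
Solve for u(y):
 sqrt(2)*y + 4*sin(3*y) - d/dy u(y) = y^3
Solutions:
 u(y) = C1 - y^4/4 + sqrt(2)*y^2/2 - 4*cos(3*y)/3


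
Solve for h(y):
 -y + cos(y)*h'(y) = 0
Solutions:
 h(y) = C1 + Integral(y/cos(y), y)


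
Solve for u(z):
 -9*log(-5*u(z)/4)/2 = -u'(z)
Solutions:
 -2*Integral(1/(log(-_y) - 2*log(2) + log(5)), (_y, u(z)))/9 = C1 - z
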